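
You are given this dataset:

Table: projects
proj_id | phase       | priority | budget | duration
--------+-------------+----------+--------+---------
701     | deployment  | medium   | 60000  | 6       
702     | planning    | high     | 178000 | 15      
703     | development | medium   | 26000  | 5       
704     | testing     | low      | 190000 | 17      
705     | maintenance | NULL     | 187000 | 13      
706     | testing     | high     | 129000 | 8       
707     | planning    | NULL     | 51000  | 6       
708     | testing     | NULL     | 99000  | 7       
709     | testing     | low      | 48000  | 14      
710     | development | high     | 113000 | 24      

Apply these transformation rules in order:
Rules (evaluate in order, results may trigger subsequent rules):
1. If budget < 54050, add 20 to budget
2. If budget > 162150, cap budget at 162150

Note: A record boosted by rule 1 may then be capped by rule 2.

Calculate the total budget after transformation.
1012510

Step 1: Apply rule 1 to records with budget < 54050
  - 3 records get bonus of 20
  - Of these, 0 records then exceed 162150 and get capped
Step 2: Apply rule 2 to records with budget > 162150
  - 3 records (original) are capped
Step 3: Calculate final sum = 1012510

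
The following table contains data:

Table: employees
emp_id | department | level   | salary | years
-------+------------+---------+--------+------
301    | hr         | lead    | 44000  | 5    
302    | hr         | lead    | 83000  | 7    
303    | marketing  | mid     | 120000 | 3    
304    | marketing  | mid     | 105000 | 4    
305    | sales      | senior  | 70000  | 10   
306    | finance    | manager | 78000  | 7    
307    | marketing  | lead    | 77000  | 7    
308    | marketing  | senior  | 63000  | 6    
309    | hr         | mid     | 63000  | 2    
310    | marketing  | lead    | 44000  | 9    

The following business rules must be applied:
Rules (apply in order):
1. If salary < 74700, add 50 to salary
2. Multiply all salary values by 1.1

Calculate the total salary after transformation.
821975.0

Step 1: Apply Rule 1 - Add 50 to records with salary < 74700
  - 5 records affected: 284000 + (5 × 50) = 284250
  - Unaffected records: 463000
  - Sum after Rule 1: 747250
Step 2: Apply Rule 2 - Multiply all by 1.1
  - 747250 × 1.1 = 821975.0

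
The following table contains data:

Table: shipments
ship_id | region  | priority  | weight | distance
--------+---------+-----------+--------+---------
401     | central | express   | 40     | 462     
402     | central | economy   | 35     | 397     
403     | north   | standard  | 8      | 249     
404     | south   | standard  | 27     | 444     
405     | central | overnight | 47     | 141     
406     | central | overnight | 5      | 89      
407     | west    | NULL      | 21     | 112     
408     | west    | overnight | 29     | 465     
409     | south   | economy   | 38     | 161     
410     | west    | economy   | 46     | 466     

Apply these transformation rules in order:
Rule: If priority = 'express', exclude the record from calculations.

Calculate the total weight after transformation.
256

Step 1: Identify records where priority = 'express'
Step 2: The excluded records sum to 40
Step 3: Original total weight = 296
Step 4: Remaining total = 296 - 40 = 256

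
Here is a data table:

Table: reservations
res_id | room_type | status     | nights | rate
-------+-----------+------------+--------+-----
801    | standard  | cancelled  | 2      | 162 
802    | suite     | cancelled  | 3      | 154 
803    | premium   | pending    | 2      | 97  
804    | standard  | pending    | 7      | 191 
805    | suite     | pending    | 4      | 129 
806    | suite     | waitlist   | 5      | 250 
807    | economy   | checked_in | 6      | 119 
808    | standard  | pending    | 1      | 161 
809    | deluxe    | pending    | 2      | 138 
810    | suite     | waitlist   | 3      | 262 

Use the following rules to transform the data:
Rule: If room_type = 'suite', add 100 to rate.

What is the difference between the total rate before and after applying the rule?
400

Step 1: Original sum of rate = 1663
Step 2: 4 records have room_type = 'suite'
Step 3: Each affected record changes by 100
Step 4: Total change = 4 × 100 = 400
Step 5: New sum = 1663 + 400 = 2063
Step 6: Difference = |2063 - 1663| = 400
        (Sum increased by 400)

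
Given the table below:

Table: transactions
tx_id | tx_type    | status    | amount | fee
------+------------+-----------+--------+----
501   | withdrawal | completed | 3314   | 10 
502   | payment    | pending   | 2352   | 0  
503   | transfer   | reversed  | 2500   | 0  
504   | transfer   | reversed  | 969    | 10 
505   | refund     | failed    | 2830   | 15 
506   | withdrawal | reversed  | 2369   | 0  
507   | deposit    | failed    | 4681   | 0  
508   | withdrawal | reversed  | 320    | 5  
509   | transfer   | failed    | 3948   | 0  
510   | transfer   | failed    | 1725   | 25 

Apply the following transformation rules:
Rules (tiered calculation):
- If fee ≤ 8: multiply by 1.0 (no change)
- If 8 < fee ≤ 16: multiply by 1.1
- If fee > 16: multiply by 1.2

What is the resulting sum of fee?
73.5

Step 1: Tier 1 (fee ≤ 8): 6 records, sum = 5 × 1.0 = 5.0
Step 2: Tier 2 (8 < fee ≤ 16): 3 records, sum = 35 × 1.1 = 38.5
Step 3: Tier 3 (fee > 16): 1 records, sum = 25 × 1.2 = 30.0
Step 4: Final sum = 5.0 + 38.5 + 30.0 = 73.5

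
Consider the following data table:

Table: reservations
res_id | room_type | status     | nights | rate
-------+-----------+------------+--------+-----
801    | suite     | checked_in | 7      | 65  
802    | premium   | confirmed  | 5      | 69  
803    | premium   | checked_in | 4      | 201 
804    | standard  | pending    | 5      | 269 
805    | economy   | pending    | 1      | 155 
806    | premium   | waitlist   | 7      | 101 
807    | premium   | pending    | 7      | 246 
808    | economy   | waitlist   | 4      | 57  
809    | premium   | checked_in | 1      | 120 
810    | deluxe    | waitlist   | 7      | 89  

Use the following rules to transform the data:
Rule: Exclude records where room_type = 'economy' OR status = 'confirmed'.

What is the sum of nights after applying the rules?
38

Step 1: Find records where room_type = 'economy' OR status = 'confirmed'
Step 2: 3 records match, summing to 10
Step 3: Original sum: 48
Step 4: Remaining sum = 48 - 10 = 38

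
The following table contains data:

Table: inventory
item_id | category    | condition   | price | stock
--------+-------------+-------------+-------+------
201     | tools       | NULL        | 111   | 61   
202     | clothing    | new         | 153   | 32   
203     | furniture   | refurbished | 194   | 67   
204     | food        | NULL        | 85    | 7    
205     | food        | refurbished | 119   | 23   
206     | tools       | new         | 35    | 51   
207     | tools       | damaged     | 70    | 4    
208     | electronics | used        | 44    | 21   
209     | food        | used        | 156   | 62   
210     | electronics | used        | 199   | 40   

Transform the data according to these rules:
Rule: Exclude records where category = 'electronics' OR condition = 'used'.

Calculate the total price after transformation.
767

Step 1: Find records where category = 'electronics' OR condition = 'used'
Step 2: 3 records match, summing to 399
Step 3: Original sum: 1166
Step 4: Remaining sum = 1166 - 399 = 767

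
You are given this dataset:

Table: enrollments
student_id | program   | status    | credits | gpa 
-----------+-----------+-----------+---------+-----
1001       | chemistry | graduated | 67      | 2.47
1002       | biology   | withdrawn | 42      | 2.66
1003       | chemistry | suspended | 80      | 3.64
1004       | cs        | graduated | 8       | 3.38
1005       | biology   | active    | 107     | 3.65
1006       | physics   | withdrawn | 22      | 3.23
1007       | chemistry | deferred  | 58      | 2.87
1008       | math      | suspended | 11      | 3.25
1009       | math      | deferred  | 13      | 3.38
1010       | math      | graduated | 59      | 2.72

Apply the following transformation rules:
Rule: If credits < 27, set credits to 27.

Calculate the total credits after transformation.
521

Step 1: 4 records have credits < 27
Step 2: These records originally summed to 54
Step 3: After setting to minimum: 4 × 27 = 108
Step 4: Unaffected records sum: 413
Step 5: Final sum = 108 + 413 = 521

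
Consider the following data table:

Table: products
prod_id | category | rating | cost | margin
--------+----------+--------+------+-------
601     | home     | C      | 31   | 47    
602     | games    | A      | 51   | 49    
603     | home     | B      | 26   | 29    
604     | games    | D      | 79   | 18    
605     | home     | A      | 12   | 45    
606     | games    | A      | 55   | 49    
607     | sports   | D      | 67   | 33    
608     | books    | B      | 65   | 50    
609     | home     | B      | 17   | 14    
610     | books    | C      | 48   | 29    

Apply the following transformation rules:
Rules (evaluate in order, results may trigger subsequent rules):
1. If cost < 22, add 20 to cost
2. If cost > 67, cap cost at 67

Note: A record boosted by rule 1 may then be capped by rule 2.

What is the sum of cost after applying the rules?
479

Step 1: Apply rule 1 to records with cost < 22
  - 2 records get bonus of 20
  - Of these, 0 records then exceed 67 and get capped
Step 2: Apply rule 2 to records with cost > 67
  - 1 records (original) are capped
Step 3: Calculate final sum = 479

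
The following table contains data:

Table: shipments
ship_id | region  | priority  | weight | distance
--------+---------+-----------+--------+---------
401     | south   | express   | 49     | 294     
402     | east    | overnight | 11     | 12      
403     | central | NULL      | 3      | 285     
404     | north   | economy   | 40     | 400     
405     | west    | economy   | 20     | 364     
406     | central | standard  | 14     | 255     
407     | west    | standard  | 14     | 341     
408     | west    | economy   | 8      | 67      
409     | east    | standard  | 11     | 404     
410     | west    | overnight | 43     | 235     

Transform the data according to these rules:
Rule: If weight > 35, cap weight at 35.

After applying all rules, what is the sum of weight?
186

Step 1: 3 records have weight > 35
Step 2: These records originally summed to 132
Step 3: After capping: 3 × 35 = 105
Step 4: Unaffected records sum: 81
Step 5: Final sum = 105 + 81 = 186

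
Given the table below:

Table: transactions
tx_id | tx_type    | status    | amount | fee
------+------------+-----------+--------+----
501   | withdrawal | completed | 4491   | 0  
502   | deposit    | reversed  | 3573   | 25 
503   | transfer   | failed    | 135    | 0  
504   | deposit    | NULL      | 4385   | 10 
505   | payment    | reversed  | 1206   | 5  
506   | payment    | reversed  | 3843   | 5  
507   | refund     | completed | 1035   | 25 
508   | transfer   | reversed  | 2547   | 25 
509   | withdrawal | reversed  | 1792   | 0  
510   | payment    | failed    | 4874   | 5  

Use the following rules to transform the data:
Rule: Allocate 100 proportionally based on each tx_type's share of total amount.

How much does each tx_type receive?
deposit: 28.54, payment: 35.59, refund: 3.71, transfer: 9.62, withdrawal: 22.54

Step 1: Calculate total amount = 27881
Step 2: Calculate each tx_type's proportion:
  deposit: 7958/27881 = 28.54% → 28.54
  payment: 9923/27881 = 35.59% → 35.59
  refund: 1035/27881 = 3.71% → 3.71
  transfer: 2682/27881 = 9.62% → 9.62
  withdrawal: 6283/27881 = 22.54% → 22.54
Step 3: Verify: sum of allocations ≈ 100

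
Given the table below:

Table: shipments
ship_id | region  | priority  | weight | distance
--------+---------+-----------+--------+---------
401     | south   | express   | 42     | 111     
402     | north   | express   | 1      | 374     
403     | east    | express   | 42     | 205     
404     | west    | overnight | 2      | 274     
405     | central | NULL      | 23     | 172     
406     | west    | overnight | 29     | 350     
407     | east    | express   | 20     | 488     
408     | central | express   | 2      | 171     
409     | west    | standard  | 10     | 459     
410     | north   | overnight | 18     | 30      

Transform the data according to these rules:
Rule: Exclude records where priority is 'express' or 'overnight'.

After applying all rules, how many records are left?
2

Step 1: Count records to exclude
  - 5 (express) + 3 (overnight) = 8 records
Step 2: Total records: 10
Step 3: Remaining = 10 - 8 = 2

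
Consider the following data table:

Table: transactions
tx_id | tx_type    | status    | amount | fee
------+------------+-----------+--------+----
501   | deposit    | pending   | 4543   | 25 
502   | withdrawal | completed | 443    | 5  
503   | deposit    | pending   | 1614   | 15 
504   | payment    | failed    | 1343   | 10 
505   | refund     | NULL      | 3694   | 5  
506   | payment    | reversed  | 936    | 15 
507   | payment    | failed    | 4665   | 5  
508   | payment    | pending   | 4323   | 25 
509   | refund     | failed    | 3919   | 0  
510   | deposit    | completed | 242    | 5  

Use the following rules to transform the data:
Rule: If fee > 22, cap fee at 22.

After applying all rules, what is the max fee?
22

Step 1: Original maximum fee = 25
Step 2: Apply cap at 22
Step 3: 2 records had fee > 22 and were capped
Step 4: Maximum after transformation = 22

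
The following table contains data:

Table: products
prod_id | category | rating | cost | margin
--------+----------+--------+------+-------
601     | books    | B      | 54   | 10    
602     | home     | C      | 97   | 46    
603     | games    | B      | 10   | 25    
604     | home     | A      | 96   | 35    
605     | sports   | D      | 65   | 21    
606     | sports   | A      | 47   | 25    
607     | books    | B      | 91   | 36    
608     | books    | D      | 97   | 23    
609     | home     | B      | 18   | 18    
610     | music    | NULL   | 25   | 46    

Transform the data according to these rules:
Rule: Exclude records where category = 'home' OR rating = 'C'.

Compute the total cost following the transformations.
389

Step 1: Find records where category = 'home' OR rating = 'C'
Step 2: 3 records match, summing to 211
Step 3: Original sum: 600
Step 4: Remaining sum = 600 - 211 = 389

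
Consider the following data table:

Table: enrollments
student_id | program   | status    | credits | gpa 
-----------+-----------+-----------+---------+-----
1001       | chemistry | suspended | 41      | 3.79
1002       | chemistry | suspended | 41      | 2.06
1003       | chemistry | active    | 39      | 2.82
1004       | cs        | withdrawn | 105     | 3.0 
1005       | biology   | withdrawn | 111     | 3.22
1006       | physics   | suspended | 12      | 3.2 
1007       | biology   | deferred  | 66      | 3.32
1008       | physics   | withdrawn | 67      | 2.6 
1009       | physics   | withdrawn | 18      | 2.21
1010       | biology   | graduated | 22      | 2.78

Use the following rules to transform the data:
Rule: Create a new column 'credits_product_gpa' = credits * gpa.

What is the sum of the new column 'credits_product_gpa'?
1554.91

Step 1: For each record, compute credits * gpa
Example calculations:
  41 * 3.79 = 155.39
  41 * 2.06 = 84.46
  39 * 2.82 = 109.98
  ...
Step 2: Sum all derived values
Step 3: Total = 1554.91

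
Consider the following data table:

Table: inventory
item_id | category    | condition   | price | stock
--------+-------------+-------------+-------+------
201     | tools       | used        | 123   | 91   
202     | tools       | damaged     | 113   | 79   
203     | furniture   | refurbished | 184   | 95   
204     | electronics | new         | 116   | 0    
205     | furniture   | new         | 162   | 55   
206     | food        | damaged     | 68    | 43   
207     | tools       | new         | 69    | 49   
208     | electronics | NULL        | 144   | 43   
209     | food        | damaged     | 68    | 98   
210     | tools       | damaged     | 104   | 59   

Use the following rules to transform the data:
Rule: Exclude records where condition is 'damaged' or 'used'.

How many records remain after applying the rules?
5

Step 1: Count records to exclude
  - 4 (damaged) + 1 (used) = 5 records
Step 2: Total records: 10
Step 3: Remaining = 10 - 5 = 5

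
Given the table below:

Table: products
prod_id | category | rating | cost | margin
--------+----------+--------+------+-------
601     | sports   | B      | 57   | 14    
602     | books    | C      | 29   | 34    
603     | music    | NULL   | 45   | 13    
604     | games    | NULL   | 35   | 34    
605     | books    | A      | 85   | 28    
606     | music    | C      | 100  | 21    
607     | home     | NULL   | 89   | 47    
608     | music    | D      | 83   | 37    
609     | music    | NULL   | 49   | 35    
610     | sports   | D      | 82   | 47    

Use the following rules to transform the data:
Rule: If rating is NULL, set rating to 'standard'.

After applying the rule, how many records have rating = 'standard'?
4

Step 1: Count records where rating IS NULL
Step 2: Found 4 records with NULL rating
Step 3: These records will have rating set to 'standard'
Step 4: Records already having rating = 'standard': 0
Step 5: Answer: 4 + 0 = 4 records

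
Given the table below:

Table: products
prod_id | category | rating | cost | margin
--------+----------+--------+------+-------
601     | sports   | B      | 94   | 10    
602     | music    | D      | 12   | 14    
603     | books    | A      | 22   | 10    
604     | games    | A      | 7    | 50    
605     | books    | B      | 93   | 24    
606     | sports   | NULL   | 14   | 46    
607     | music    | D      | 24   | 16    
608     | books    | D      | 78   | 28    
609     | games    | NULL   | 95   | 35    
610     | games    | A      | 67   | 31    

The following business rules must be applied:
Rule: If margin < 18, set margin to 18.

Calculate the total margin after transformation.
286

Step 1: 4 records have margin < 18
Step 2: These records originally summed to 50
Step 3: After setting to minimum: 4 × 18 = 72
Step 4: Unaffected records sum: 214
Step 5: Final sum = 72 + 214 = 286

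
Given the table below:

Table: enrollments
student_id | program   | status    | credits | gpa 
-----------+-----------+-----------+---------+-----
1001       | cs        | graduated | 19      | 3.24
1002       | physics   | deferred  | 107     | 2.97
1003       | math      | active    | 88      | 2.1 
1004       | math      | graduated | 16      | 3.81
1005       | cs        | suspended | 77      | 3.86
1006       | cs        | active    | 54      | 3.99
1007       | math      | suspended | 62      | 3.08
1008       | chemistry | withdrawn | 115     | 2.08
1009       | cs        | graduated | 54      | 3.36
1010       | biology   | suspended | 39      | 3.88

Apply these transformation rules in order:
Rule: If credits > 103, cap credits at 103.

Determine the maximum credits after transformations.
103

Step 1: Original maximum credits = 115
Step 2: Apply cap at 103
Step 3: 2 records had credits > 103 and were capped
Step 4: Maximum after transformation = 103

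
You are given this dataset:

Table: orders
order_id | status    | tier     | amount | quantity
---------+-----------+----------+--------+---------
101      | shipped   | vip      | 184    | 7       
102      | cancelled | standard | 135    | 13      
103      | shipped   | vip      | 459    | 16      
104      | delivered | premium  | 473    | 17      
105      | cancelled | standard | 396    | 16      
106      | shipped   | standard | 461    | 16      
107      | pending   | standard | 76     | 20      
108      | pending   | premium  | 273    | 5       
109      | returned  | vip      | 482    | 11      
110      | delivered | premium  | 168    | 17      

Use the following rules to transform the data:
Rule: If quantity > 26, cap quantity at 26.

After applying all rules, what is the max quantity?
20

Step 1: Original maximum quantity = 20
Step 2: Check cap of 26 against maximum
Step 3: No records exceed the cap (max 20 <= cap 26), so no capping applies
Step 4: Maximum after transformation = 20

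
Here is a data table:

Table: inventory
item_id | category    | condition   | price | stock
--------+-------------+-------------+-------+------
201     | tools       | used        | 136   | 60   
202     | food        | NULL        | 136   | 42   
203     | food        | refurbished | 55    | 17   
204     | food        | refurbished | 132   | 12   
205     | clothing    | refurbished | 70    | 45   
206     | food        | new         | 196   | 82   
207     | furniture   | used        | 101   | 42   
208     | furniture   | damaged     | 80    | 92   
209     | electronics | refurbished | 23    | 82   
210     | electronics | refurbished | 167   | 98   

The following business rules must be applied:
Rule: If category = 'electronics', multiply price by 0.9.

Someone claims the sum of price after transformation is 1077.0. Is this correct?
Yes, the result is correct.

Step 1: Calculate the correct sum after transformation
Step 2: Apply multiplier 0.9 to records where category = 'electronics'
Step 3: Correct result = 1077.0
Step 4: Claimed result = 1077.0
Step 5: 1077.0 = 1077.0 ✓
Conclusion: The claimed result is correct.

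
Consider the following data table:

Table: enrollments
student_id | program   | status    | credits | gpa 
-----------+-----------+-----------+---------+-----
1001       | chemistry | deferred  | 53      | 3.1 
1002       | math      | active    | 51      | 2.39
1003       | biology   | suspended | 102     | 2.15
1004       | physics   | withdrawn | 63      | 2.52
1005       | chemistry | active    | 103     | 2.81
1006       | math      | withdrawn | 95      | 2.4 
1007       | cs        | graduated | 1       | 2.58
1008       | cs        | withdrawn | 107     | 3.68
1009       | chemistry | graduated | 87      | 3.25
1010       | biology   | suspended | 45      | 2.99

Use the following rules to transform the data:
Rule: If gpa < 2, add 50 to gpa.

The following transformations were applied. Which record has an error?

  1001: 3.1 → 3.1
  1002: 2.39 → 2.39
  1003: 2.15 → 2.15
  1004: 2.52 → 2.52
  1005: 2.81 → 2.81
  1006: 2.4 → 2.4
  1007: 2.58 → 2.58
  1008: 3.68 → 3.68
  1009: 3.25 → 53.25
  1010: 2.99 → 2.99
Record 1009 has an error. The correct transformed value should be 3.25, not 53.25.

Step 1: Check each record against the rule
Step 2: Record 1009 has gpa = 3.25
Step 3: Since 3.25 >= 2, the bonus should not have been applied
Step 4: Correct value = 3.25, but claimed value = 53.25
Conclusion: Record 1009 has the error.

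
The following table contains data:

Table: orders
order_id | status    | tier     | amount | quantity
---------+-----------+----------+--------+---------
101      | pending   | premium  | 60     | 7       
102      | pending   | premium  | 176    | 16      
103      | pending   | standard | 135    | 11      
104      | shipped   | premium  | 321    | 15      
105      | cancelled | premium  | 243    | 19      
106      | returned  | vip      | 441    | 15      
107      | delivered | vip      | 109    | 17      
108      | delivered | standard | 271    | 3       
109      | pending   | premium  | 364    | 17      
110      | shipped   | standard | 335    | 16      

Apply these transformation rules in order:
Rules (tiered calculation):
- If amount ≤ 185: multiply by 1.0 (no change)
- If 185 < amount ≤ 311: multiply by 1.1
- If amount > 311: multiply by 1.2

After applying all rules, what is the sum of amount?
2798.6

Step 1: Tier 1 (amount ≤ 185): 4 records, sum = 480 × 1.0 = 480.0
Step 2: Tier 2 (185 < amount ≤ 311): 2 records, sum = 514 × 1.1 = 565.4
Step 3: Tier 3 (amount > 311): 4 records, sum = 1461 × 1.2 = 1753.2
Step 4: Final sum = 480.0 + 565.4 + 1753.2 = 2798.6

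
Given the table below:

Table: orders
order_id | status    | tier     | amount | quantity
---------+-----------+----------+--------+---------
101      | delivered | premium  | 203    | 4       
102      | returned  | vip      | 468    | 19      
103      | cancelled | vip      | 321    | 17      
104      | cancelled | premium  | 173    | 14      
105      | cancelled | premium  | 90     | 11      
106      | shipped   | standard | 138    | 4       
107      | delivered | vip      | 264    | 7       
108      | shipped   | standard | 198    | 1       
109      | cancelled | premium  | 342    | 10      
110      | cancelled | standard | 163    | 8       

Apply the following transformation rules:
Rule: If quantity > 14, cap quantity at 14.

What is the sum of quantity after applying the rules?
87

Step 1: 2 records have quantity > 14
Step 2: These records originally summed to 36
Step 3: After capping: 2 × 14 = 28
Step 4: Unaffected records sum: 59
Step 5: Final sum = 28 + 59 = 87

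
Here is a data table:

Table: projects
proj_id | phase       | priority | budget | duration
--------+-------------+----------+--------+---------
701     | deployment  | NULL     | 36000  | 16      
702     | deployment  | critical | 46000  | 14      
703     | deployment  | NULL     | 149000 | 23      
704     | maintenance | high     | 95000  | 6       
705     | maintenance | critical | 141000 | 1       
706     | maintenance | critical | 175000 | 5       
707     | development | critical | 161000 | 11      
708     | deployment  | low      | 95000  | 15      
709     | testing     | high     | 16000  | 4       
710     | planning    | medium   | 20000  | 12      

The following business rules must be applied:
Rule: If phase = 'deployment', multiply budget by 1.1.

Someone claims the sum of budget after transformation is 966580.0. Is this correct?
No, the correct result is 966600.0.

Step 1: Calculate the correct sum after transformation
Step 2: Apply multiplier 1.1 to records where phase = 'deployment'
Step 3: Correct result = 966600.0
Step 4: Claimed result = 966580.0
Step 5: 966600.0 ≠ 966580.0
Conclusion: The claimed result is incorrect. The correct answer is 966600.0.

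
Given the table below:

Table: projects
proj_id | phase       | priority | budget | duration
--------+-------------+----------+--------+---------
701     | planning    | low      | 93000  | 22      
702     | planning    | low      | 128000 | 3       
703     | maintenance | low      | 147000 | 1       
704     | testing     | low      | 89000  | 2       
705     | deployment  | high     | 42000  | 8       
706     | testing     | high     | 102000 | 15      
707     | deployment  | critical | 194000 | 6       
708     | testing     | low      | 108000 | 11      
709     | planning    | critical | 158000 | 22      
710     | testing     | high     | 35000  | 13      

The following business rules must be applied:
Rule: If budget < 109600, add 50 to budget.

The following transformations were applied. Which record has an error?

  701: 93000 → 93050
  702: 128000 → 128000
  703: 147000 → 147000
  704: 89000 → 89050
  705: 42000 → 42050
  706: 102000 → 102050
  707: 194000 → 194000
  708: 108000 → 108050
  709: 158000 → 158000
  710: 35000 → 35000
Record 710 has an error. The correct transformed value should be 35050, not 35000.

Step 1: Check each record against the rule
Step 2: Record 710 has budget = 35000
Step 3: Since 35000 < 109600, the bonus should have been applied
Step 4: Correct value = 35050, but claimed value = 35000
Conclusion: Record 710 has the error.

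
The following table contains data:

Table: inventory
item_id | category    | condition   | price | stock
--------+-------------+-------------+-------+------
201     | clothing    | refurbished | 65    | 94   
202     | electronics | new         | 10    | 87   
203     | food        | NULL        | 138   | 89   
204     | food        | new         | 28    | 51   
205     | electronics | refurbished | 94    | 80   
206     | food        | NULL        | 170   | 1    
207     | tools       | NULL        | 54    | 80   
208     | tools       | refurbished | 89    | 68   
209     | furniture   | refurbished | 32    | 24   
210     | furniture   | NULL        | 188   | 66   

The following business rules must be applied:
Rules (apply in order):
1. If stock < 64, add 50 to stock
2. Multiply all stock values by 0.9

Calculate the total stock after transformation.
711.0

Step 1: Apply Rule 1 - Add 50 to records with stock < 64
  - 3 records affected: 76 + (3 × 50) = 226
  - Unaffected records: 564
  - Sum after Rule 1: 790
Step 2: Apply Rule 2 - Multiply all by 0.9
  - 790 × 0.9 = 711.0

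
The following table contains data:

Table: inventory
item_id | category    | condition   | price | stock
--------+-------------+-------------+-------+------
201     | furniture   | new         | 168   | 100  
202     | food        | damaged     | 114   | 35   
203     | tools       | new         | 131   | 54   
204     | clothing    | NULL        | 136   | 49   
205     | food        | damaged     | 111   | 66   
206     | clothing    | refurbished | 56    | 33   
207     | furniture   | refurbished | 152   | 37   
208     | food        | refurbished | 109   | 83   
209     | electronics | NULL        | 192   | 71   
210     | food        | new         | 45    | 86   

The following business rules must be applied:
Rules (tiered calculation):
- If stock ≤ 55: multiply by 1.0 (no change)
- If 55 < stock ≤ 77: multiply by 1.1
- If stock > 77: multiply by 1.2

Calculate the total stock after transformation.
681.5

Step 1: Tier 1 (stock ≤ 55): 5 records, sum = 208 × 1.0 = 208.0
Step 2: Tier 2 (55 < stock ≤ 77): 2 records, sum = 137 × 1.1 = 150.7
Step 3: Tier 3 (stock > 77): 3 records, sum = 269 × 1.2 = 322.8
Step 4: Final sum = 208.0 + 150.7 + 322.8 = 681.5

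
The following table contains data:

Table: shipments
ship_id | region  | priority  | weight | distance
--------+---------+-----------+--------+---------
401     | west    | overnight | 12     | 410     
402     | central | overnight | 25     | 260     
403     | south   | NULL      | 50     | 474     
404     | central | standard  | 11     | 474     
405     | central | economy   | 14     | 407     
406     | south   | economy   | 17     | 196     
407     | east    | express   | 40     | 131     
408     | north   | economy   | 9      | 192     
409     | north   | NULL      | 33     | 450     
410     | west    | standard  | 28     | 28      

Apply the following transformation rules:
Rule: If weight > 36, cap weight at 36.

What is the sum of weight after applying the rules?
221

Step 1: 2 records have weight > 36
Step 2: These records originally summed to 90
Step 3: After capping: 2 × 36 = 72
Step 4: Unaffected records sum: 149
Step 5: Final sum = 72 + 149 = 221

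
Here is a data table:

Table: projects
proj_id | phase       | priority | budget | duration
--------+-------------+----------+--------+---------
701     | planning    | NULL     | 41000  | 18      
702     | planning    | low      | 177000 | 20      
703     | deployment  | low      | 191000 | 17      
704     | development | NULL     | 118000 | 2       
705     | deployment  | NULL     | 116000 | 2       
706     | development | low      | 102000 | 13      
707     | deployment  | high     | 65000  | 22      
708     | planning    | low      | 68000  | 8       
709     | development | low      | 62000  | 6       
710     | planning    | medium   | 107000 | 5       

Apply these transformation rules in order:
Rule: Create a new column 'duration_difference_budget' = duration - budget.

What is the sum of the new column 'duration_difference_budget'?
-1046887

Step 1: For each record, compute duration - budget
Example calculations:
  18 - 41000 = -40982
  20 - 177000 = -176980
  17 - 191000 = -190983
  ...
Step 2: Sum all derived values
Step 3: Total = -1046887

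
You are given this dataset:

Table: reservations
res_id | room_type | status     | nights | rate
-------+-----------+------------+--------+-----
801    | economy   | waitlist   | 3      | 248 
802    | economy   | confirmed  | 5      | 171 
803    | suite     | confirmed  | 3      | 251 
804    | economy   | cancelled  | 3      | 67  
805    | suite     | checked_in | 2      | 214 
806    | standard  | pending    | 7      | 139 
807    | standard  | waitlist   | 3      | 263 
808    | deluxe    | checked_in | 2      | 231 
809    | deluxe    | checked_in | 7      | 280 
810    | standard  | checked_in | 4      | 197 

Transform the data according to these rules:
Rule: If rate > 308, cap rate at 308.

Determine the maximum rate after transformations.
280

Step 1: Original maximum rate = 280
Step 2: Check cap of 308 against maximum
Step 3: No records exceed the cap (max 280 <= cap 308), so no capping applies
Step 4: Maximum after transformation = 280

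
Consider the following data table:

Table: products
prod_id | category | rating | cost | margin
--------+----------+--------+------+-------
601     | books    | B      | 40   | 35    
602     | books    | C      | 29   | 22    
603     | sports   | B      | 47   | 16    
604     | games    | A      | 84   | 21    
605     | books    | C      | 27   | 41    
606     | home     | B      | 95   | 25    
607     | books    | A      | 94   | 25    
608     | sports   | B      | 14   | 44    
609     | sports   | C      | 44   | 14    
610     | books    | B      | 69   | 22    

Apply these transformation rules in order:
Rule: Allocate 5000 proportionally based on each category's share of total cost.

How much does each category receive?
books: 2384.9, games: 773.48, home: 874.77, sports: 966.85

Step 1: Calculate total cost = 543
Step 2: Calculate each category's proportion:
  books: 259/543 = 47.70% → 2384.9
  games: 84/543 = 15.47% → 773.48
  home: 95/543 = 17.50% → 874.77
  sports: 105/543 = 19.34% → 966.85
Step 3: Verify: sum of allocations ≈ 5000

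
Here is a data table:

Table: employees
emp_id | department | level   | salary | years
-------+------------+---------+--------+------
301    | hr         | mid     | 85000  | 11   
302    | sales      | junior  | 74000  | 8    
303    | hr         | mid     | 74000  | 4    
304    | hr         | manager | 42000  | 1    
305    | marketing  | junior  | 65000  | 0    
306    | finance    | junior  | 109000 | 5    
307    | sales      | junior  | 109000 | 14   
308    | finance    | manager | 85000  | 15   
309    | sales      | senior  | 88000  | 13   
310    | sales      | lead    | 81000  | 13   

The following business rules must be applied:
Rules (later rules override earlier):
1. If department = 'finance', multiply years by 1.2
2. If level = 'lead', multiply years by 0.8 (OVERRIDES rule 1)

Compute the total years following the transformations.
85.4

Step 1: Rule 2 takes priority for records with level = 'lead'
  - 1 records: 13 × 0.8 = 10.4
Step 2: Rule 1 applies to remaining records with department = 'finance'
  - 2 records: 20 × 1.2 = 24.0
Step 3: Other records unchanged: 51
Step 4: Final sum = 10.4 + 24.0 + 51 = 85.4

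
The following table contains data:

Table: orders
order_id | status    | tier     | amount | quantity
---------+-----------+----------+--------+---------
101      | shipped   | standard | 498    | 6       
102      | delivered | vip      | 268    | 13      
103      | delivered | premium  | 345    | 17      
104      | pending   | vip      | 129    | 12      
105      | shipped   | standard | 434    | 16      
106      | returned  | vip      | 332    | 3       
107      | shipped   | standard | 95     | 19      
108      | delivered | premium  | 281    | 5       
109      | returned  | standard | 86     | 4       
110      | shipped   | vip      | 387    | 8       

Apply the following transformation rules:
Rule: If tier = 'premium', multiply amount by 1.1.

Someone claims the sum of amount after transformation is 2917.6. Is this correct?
Yes, the result is correct.

Step 1: Calculate the correct sum after transformation
Step 2: Apply multiplier 1.1 to records where tier = 'premium'
Step 3: Correct result = 2917.6
Step 4: Claimed result = 2917.6
Step 5: 2917.6 = 2917.6 ✓
Conclusion: The claimed result is correct.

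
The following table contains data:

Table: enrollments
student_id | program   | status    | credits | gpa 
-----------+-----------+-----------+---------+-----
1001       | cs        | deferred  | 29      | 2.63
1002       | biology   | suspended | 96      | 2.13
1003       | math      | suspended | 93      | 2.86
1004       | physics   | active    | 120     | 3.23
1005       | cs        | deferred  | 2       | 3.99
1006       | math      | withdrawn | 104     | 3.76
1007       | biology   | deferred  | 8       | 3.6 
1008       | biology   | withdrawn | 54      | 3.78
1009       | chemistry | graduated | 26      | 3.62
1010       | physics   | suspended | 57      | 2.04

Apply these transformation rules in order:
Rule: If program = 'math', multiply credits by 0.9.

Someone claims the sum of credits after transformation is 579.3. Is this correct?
No, the correct result is 569.3.

Step 1: Calculate the correct sum after transformation
Step 2: Apply multiplier 0.9 to records where program = 'math'
Step 3: Correct result = 569.3
Step 4: Claimed result = 579.3
Step 5: 569.3 ≠ 579.3
Conclusion: The claimed result is incorrect. The correct answer is 569.3.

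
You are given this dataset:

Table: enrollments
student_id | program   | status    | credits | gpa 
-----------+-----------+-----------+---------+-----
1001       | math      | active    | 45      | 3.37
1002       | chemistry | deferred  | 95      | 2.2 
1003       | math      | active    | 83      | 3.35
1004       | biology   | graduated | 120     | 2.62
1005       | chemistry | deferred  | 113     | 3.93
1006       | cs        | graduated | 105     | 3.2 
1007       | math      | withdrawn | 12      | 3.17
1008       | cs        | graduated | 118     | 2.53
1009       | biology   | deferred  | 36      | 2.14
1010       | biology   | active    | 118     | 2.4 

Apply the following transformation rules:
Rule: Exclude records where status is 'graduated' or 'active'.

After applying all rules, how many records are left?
4

Step 1: Count records to exclude
  - 3 (graduated) + 3 (active) = 6 records
Step 2: Total records: 10
Step 3: Remaining = 10 - 6 = 4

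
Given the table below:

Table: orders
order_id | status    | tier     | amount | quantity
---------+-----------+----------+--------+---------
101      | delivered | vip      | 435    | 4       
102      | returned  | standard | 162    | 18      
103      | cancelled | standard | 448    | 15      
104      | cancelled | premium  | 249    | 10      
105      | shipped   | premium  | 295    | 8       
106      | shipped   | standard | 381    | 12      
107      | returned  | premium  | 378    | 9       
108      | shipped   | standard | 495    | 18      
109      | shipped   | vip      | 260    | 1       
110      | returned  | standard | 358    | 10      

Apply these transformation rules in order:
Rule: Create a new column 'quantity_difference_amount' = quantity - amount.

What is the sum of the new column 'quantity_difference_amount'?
-3356

Step 1: For each record, compute quantity - amount
Example calculations:
  4 - 435 = -431
  18 - 162 = -144
  15 - 448 = -433
  ...
Step 2: Sum all derived values
Step 3: Total = -3356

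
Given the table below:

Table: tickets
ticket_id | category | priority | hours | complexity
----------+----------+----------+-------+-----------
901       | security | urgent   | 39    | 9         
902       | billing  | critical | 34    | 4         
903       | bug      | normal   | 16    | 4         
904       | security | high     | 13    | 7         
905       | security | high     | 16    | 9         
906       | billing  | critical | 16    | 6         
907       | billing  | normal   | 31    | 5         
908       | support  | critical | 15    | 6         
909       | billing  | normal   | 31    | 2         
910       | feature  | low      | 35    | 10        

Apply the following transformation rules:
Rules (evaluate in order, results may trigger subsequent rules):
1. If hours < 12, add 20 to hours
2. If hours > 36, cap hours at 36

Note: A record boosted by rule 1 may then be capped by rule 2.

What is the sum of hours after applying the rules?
243

Step 1: Apply rule 1 to records with hours < 12
  - 0 records get bonus of 20
  - Of these, 0 records then exceed 36 and get capped
Step 2: Apply rule 2 to records with hours > 36
  - 1 records (original) are capped
Step 3: Calculate final sum = 243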